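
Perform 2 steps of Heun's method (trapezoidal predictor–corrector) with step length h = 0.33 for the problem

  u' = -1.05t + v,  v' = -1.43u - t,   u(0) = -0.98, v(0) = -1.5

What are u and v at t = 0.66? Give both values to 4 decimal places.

-1.8538, -0.3486

Heun on (u,v): k1 = f(t_n, state_n); k2 = f(t_n + h, state_n + h·k1); state_{n+1} = state_n + (h/2)·(k1 + k2).
0.000000: (-0.980000, -1.500000)
  k1 = (-1.500000, 1.401400)
  predictor → (-1.475000, -1.037538)
  k2 = (-1.384038, 1.779250)
  → (-1.455866, -0.975193)
0.330000: (-1.455866, -0.975193)
  k1 = (-1.321693, 1.751889)
  predictor → (-1.892025, -0.397069)
  k2 = (-1.090069, 2.045596)
  → (-1.853807, -0.348608)
(u(0.66), v(0.66)) ≈ (-1.8538, -0.3486)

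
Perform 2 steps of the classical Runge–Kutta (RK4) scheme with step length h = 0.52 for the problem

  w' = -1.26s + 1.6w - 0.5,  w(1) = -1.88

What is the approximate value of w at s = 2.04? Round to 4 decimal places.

-15.8620

RK4: k1 = f(s_n, w_n); k2 = f(s_n + h/2, w_n + (h/2)·k1); k3 = f(s_n + h/2, w_n + (h/2)·k2); k4 = f(s_n + h, w_n + h·k3); w_{n+1} = w_n + (h/6)·(k1 + 2k2 + 2k3 + k4).
s=1.000000, w=-1.880000:
  k1 = f(1.000000, -1.880000) = -4.768000
  k2 = f(1.260000, -3.119680) = -7.079088
  k3 = f(1.260000, -3.720563) = -8.040501
  k4 = f(1.520000, -6.061060) = -12.112897
  w ← -1.880000 + (0.52/6)·(k1 + 2k2 + 2k3 + k4) = -5.963740
s=1.520000, w=-5.963740:
  k1 = f(1.520000, -5.963740) = -11.957184
  k2 = f(1.780000, -9.072607) = -17.258972
  k3 = f(1.780000, -10.451072) = -19.464516
  k4 = f(2.040000, -16.085288) = -28.806861
  w ← -5.963740 + (0.52/6)·(k1 + 2k2 + 2k3 + k4) = -15.862028
w(2.04) ≈ -15.8620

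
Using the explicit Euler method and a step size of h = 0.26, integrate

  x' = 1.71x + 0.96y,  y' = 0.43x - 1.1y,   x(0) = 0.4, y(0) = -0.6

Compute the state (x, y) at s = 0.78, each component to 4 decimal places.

0.6986, -0.1030

Euler on (x,y): x_{n+1} = x_n + h·x', y_{n+1} = y_n + h·y'.
0.000000: (0.400000, -0.600000); f=(0.108000, 0.832000) → (0.428080, -0.383680)
0.260000: (0.428080, -0.383680); f=(0.363684, 0.606122) → (0.522638, -0.226088)
0.520000: (0.522638, -0.226088); f=(0.676666, 0.473431) → (0.698571, -0.102996)
(x(0.78), y(0.78)) ≈ (0.6986, -0.1030)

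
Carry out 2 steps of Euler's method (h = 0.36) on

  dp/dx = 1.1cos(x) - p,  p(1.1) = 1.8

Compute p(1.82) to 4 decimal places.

Euler: p_{n+1} = p_n + h·f(x_n, p_n).
x=1.100000, p=1.800000: f=-1.301044 → p ← 1.800000 + 0.36·(-1.301044) = 1.331624
x=1.460000, p=1.331624: f=-1.209997 → p ← 1.331624 + 0.36·(-1.209997) = 0.896025
p(1.82) ≈ 0.8960

0.8960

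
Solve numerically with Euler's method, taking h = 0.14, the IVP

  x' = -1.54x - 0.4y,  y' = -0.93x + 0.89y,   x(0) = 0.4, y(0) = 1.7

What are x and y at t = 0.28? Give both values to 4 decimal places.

Euler on (x,y): x_{n+1} = x_n + h·x', y_{n+1} = y_n + h·y'.
0.000000: (0.400000, 1.700000); f=(-1.296000, 1.141000) → (0.218560, 1.859740)
0.140000: (0.218560, 1.859740); f=(-1.080478, 1.451908) → (0.067293, 2.063007)
(x(0.28), y(0.28)) ≈ (0.0673, 2.0630)

0.0673, 2.0630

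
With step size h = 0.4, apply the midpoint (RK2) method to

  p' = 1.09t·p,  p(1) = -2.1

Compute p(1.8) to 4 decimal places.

Midpoint: k1 = f(t_n, p_n); k2 = f(t_n + h/2, p_n + (h/2)·k1); p_{n+1} = p_n + h·k2.
t=1.000000, p=-2.100000:
  k1 = f(1.000000, -2.100000) = -2.289000
  k2 = f(1.200000, -2.557800) = -3.345602
  p ← -2.100000 + 0.4·(-3.345602) = -3.438241
t=1.400000, p=-3.438241:
  k1 = f(1.400000, -3.438241) = -5.246756
  k2 = f(1.600000, -4.487592) = -7.826361
  p ← -3.438241 + 0.4·(-7.826361) = -6.568785
p(1.8) ≈ -6.5688

-6.5688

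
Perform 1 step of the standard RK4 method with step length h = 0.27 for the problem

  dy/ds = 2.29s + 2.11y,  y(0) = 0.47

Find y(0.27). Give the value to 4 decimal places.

0.9322

RK4: k1 = f(s_n, y_n); k2 = f(s_n + h/2, y_n + (h/2)·k1); k3 = f(s_n + h/2, y_n + (h/2)·k2); k4 = f(s_n + h, y_n + h·k3); y_{n+1} = y_n + (h/6)·(k1 + 2k2 + 2k3 + k4).
s=0.000000, y=0.470000:
  k1 = f(0.000000, 0.470000) = 0.991700
  k2 = f(0.135000, 0.603879) = 1.583336
  k3 = f(0.135000, 0.683750) = 1.751863
  k4 = f(0.270000, 0.943003) = 2.608036
  y ← 0.470000 + (0.27/6)·(k1 + 2k2 + 2k3 + k4) = 0.932156
y(0.27) ≈ 0.9322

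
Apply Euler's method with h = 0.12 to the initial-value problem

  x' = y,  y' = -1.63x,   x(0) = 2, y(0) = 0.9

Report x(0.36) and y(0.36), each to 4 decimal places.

2.1806, -0.3278

Euler on (x,y): x_{n+1} = x_n + h·x', y_{n+1} = y_n + h·y'.
0.000000: (2.000000, 0.900000); f=(0.900000, -3.260000) → (2.108000, 0.508800)
0.120000: (2.108000, 0.508800); f=(0.508800, -3.436040) → (2.169056, 0.096475)
0.240000: (2.169056, 0.096475); f=(0.096475, -3.535561) → (2.180633, -0.327792)
(x(0.36), y(0.36)) ≈ (2.1806, -0.3278)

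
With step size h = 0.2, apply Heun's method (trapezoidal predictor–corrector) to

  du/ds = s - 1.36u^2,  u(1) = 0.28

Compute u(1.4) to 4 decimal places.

0.6356

Heun: k1 = f(s_n, u_n); k2 = f(s_n + h, u_n + h·k1); u_{n+1} = u_n + (h/2)·(k1 + k2).
s=1.000000, u=0.280000:
  k1 = f(1.000000, 0.280000) = 0.893376
  k2 = f(1.200000, 0.458675) = 0.913879
  u ← 0.280000 + (0.2/2)·(0.893376 + 0.913879) = 0.460726
s=1.200000, u=0.460726:
  k1 = f(1.200000, 0.460726) = 0.911316
  k2 = f(1.400000, 0.642989) = 0.837729
  u ← 0.460726 + (0.2/2)·(0.911316 + 0.837729) = 0.635630
u(1.4) ≈ 0.6356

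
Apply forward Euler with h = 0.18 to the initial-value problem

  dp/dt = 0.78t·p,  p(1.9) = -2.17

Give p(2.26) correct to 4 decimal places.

Euler: p_{n+1} = p_n + h·f(t_n, p_n).
t=1.900000, p=-2.170000: f=-3.215940 → p ← -2.170000 + 0.18·(-3.215940) = -2.748869
t=2.080000, p=-2.748869: f=-4.459765 → p ← -2.748869 + 0.18·(-4.459765) = -3.551627
p(2.26) ≈ -3.5516

-3.5516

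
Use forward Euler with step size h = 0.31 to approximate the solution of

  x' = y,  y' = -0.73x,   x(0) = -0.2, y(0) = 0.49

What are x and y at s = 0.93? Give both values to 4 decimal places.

Euler on (x,y): x_{n+1} = x_n + h·x', y_{n+1} = y_n + h·y'.
0.000000: (-0.200000, 0.490000); f=(0.490000, 0.146000) → (-0.048100, 0.535260)
0.310000: (-0.048100, 0.535260); f=(0.535260, 0.035113) → (0.117831, 0.546145)
0.620000: (0.117831, 0.546145); f=(0.546145, -0.086016) → (0.287136, 0.519480)
(x(0.93), y(0.93)) ≈ (0.2871, 0.5195)

0.2871, 0.5195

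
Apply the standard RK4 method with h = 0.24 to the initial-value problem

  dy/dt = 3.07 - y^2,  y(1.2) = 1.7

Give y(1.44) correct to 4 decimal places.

RK4: k1 = f(t_n, y_n); k2 = f(t_n + h/2, y_n + (h/2)·k1); k3 = f(t_n + h/2, y_n + (h/2)·k2); k4 = f(t_n + h, y_n + h·k3); y_{n+1} = y_n + (h/6)·(k1 + 2k2 + 2k3 + k4).
t=1.200000, y=1.700000:
  k1 = f(1.200000, 1.700000) = 0.180000
  k2 = f(1.320000, 1.721600) = 0.106093
  k3 = f(1.320000, 1.712731) = 0.136552
  k4 = f(1.440000, 1.732772) = 0.067500
  y ← 1.700000 + (0.24/6)·(k1 + 2k2 + 2k3 + k4) = 1.729312
y(1.44) ≈ 1.7293

1.7293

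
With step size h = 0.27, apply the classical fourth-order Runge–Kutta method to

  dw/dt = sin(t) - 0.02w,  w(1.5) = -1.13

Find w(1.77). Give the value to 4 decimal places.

-0.8560

RK4: k1 = f(t_n, w_n); k2 = f(t_n + h/2, w_n + (h/2)·k1); k3 = f(t_n + h/2, w_n + (h/2)·k2); k4 = f(t_n + h, w_n + h·k3); w_{n+1} = w_n + (h/6)·(k1 + 2k2 + 2k3 + k4).
t=1.500000, w=-1.130000:
  k1 = f(1.500000, -1.130000) = 1.020095
  k2 = f(1.635000, -0.992287) = 1.017785
  k3 = f(1.635000, -0.992599) = 1.017792
  k4 = f(1.770000, -0.855196) = 0.997328
  w ← -1.130000 + (0.27/6)·(k1 + 2k2 + 2k3 + k4) = -0.856014
w(1.77) ≈ -0.8560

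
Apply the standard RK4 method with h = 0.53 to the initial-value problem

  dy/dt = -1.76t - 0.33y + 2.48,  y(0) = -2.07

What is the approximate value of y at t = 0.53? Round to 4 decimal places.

RK4: k1 = f(t_n, y_n); k2 = f(t_n + h/2, y_n + (h/2)·k1); k3 = f(t_n + h/2, y_n + (h/2)·k2); k4 = f(t_n + h, y_n + h·k3); y_{n+1} = y_n + (h/6)·(k1 + 2k2 + 2k3 + k4).
t=0.000000, y=-2.070000:
  k1 = f(0.000000, -2.070000) = 3.163100
  k2 = f(0.265000, -1.231778) = 2.420087
  k3 = f(0.265000, -1.428677) = 2.485063
  k4 = f(0.530000, -0.752916) = 1.795662
  y ← -2.070000 + (0.53/6)·(k1 + 2k2 + 2k3 + k4) = -0.765399
y(0.53) ≈ -0.7654

-0.7654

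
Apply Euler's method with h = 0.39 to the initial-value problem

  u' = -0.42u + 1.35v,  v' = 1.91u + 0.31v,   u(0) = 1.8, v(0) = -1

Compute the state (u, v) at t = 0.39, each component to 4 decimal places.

0.9787, 0.2199

Euler on (u,v): u_{n+1} = u_n + h·u', v_{n+1} = v_n + h·v'.
0.000000: (1.800000, -1.000000); f=(-2.106000, 3.128000) → (0.978660, 0.219920)
(u(0.39), v(0.39)) ≈ (0.9787, 0.2199)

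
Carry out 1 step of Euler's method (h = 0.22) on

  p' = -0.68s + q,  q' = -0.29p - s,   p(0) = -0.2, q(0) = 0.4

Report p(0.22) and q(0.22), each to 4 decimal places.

Euler on (p,q): p_{n+1} = p_n + h·p', q_{n+1} = q_n + h·q'.
0.000000: (-0.200000, 0.400000); f=(0.400000, 0.058000) → (-0.112000, 0.412760)
(p(0.22), q(0.22)) ≈ (-0.1120, 0.4128)

-0.1120, 0.4128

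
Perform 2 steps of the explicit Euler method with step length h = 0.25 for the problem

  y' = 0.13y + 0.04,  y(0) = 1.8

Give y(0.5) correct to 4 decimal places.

1.9392

Euler: y_{n+1} = y_n + h·f(s_n, y_n).
s=0.000000, y=1.800000: f=0.274000 → y ← 1.800000 + 0.25·0.274000 = 1.868500
s=0.250000, y=1.868500: f=0.282905 → y ← 1.868500 + 0.25·0.282905 = 1.939226
y(0.5) ≈ 1.9392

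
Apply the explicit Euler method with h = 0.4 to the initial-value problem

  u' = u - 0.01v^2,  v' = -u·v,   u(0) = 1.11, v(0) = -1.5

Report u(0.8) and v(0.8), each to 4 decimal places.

Euler on (u,v): u_{n+1} = u_n + h·u', v_{n+1} = v_n + h·v'.
0.000000: (1.110000, -1.500000); f=(1.087500, 1.665000) → (1.545000, -0.834000)
0.400000: (1.545000, -0.834000); f=(1.538044, 1.288530) → (2.160218, -0.318588)
(u(0.8), v(0.8)) ≈ (2.1602, -0.3186)

2.1602, -0.3186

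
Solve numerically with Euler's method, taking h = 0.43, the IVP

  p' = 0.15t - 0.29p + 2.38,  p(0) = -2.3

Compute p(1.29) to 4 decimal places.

Euler: p_{n+1} = p_n + h·f(t_n, p_n).
t=0.000000, p=-2.300000: f=3.047000 → p ← -2.300000 + 0.43·3.047000 = -0.989790
t=0.430000, p=-0.989790: f=2.731539 → p ← -0.989790 + 0.43·2.731539 = 0.184772
t=0.860000, p=0.184772: f=2.455416 → p ← 0.184772 + 0.43·2.455416 = 1.240601
p(1.29) ≈ 1.2406

1.2406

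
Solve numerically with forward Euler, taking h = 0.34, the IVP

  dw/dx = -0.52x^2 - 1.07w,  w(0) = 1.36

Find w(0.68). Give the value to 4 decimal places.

0.5300

Euler: w_{n+1} = w_n + h·f(x_n, w_n).
x=0.000000, w=1.360000: f=-1.455200 → w ← 1.360000 + 0.34·(-1.455200) = 0.865232
x=0.340000, w=0.865232: f=-0.985910 → w ← 0.865232 + 0.34·(-0.985910) = 0.530023
w(0.68) ≈ 0.5300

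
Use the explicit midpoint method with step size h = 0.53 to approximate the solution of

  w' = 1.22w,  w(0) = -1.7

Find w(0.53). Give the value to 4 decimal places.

-3.1546

Midpoint: k1 = f(t_n, w_n); k2 = f(t_n + h/2, w_n + (h/2)·k1); w_{n+1} = w_n + h·k2.
t=0.000000, w=-1.700000:
  k1 = f(0.000000, -1.700000) = -2.074000
  k2 = f(0.265000, -2.249610) = -2.744524
  w ← -1.700000 + 0.53·(-2.744524) = -3.154598
w(0.53) ≈ -3.1546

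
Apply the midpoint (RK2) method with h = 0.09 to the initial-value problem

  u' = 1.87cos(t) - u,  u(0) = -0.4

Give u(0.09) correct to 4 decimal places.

Midpoint: k1 = f(t_n, u_n); k2 = f(t_n + h/2, u_n + (h/2)·k1); u_{n+1} = u_n + h·k2.
t=0.000000, u=-0.400000:
  k1 = f(0.000000, -0.400000) = 2.270000
  k2 = f(0.045000, -0.297850) = 2.165957
  u ← -0.400000 + 0.09·2.165957 = -0.205064
u(0.09) ≈ -0.2051

-0.2051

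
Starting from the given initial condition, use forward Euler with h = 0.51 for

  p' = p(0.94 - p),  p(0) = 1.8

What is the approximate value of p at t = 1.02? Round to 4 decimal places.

0.9742

Euler: p_{n+1} = p_n + h·f(t_n, p_n).
t=0.000000, p=1.800000: f=-1.548000 → p ← 1.800000 + 0.51·(-1.548000) = 1.010520
t=0.510000, p=1.010520: f=-0.071262 → p ← 1.010520 + 0.51·(-0.071262) = 0.974176
p(1.02) ≈ 0.9742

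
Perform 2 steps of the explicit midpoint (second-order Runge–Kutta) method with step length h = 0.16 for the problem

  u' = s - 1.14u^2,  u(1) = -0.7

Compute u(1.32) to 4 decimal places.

Midpoint: k1 = f(s_n, u_n); k2 = f(s_n + h/2, u_n + (h/2)·k1); u_{n+1} = u_n + h·k2.
s=1.000000, u=-0.700000:
  k1 = f(1.000000, -0.700000) = 0.441400
  k2 = f(1.080000, -0.664688) = 0.576336
  u ← -0.700000 + 0.16·0.576336 = -0.607786
s=1.160000, u=-0.607786:
  k1 = f(1.160000, -0.607786) = 0.738879
  k2 = f(1.240000, -0.548676) = 0.896809
  u ← -0.607786 + 0.16·0.896809 = -0.464297
u(1.32) ≈ -0.4643

-0.4643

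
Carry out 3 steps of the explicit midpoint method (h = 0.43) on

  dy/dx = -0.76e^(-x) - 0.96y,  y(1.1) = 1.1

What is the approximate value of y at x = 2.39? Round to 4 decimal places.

Midpoint: k1 = f(x_n, y_n); k2 = f(x_n + h/2, y_n + (h/2)·k1); y_{n+1} = y_n + h·k2.
x=1.100000, y=1.100000:
  k1 = f(1.100000, 1.100000) = -1.308982
  k2 = f(1.315000, 0.818569) = -0.989867
  y ← 1.100000 + 0.43·(-0.989867) = 0.674357
x=1.530000, y=0.674357:
  k1 = f(1.530000, 0.674357) = -0.811950
  k2 = f(1.745000, 0.499788) = -0.612527
  y ← 0.674357 + 0.43·(-0.612527) = 0.410971
x=1.960000, y=0.410971:
  k1 = f(1.960000, 0.410971) = -0.501584
  k2 = f(2.175000, 0.303130) = -0.377347
  y ← 0.410971 + 0.43·(-0.377347) = 0.248712
y(2.39) ≈ 0.2487

0.2487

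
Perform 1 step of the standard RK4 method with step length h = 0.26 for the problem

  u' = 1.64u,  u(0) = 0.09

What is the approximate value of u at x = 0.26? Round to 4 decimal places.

RK4: k1 = f(x_n, u_n); k2 = f(x_n + h/2, u_n + (h/2)·k1); k3 = f(x_n + h/2, u_n + (h/2)·k2); k4 = f(x_n + h, u_n + h·k3); u_{n+1} = u_n + (h/6)·(k1 + 2k2 + 2k3 + k4).
x=0.000000, u=0.090000:
  k1 = f(0.000000, 0.090000) = 0.147600
  k2 = f(0.130000, 0.109188) = 0.179068
  k3 = f(0.130000, 0.113279) = 0.185777
  k4 = f(0.260000, 0.138302) = 0.226815
  u ← 0.090000 + (0.26/6)·(k1 + 2k2 + 2k3 + k4) = 0.137845
u(0.26) ≈ 0.1378

0.1378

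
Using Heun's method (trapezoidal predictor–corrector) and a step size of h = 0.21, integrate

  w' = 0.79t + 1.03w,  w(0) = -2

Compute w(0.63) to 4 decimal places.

-3.6196

Heun: k1 = f(t_n, w_n); k2 = f(t_n + h, w_n + h·k1); w_{n+1} = w_n + (h/2)·(k1 + k2).
t=0.000000, w=-2.000000:
  k1 = f(0.000000, -2.000000) = -2.060000
  k2 = f(0.210000, -2.432600) = -2.339678
  w ← -2.000000 + (0.21/2)·(-2.060000 + (-2.339678)) = -2.461966
t=0.210000, w=-2.461966:
  k1 = f(0.210000, -2.461966) = -2.369925
  k2 = f(0.420000, -2.959650) = -2.716640
  w ← -2.461966 + (0.21/2)·(-2.369925 + (-2.716640)) = -2.996056
t=0.420000, w=-2.996056:
  k1 = f(0.420000, -2.996056) = -2.754137
  k2 = f(0.630000, -3.574424) = -3.183957
  w ← -2.996056 + (0.21/2)·(-2.754137 + (-3.183957)) = -3.619555
w(0.63) ≈ -3.6196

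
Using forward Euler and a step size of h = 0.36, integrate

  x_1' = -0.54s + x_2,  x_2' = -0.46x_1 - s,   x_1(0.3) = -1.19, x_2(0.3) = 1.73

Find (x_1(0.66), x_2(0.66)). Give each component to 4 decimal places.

-0.6255, 1.8191

Euler on (x_1,x_2): x_1_{n+1} = x_1_n + h·x_1', x_2_{n+1} = x_2_n + h·x_2'.
0.300000: (-1.190000, 1.730000); f=(1.568000, 0.247400) → (-0.625520, 1.819064)
(x_1(0.66), x_2(0.66)) ≈ (-0.6255, 1.8191)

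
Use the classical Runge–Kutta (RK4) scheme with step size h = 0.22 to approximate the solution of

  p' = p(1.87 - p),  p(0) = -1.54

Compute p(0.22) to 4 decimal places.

-3.9613

RK4: k1 = f(t_n, p_n); k2 = f(t_n + h/2, p_n + (h/2)·k1); k3 = f(t_n + h/2, p_n + (h/2)·k2); k4 = f(t_n + h, p_n + h·k3); p_{n+1} = p_n + (h/6)·(k1 + 2k2 + 2k3 + k4).
t=0.000000, p=-1.540000:
  k1 = f(0.000000, -1.540000) = -5.251400
  k2 = f(0.110000, -2.117654) = -8.444471
  k3 = f(0.110000, -2.468892) = -10.712255
  k4 = f(0.220000, -3.896696) = -22.471062
  p ← -1.540000 + (0.22/6)·(k1 + 2k2 + 2k3 + k4) = -3.961317
p(0.22) ≈ -3.9613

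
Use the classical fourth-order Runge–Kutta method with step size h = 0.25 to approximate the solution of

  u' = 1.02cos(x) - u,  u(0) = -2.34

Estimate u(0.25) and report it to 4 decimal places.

RK4: k1 = f(x_n, u_n); k2 = f(x_n + h/2, u_n + (h/2)·k1); k3 = f(x_n + h/2, u_n + (h/2)·k2); k4 = f(x_n + h, u_n + h·k3); u_{n+1} = u_n + (h/6)·(k1 + 2k2 + 2k3 + k4).
x=0.000000, u=-2.340000:
  k1 = f(0.000000, -2.340000) = 3.360000
  k2 = f(0.125000, -1.920000) = 2.932042
  k3 = f(0.125000, -1.973495) = 2.985536
  k4 = f(0.250000, -1.593616) = 2.581907
  u ← -2.340000 + (0.25/6)·(k1 + 2k2 + 2k3 + k4) = -1.599289
u(0.25) ≈ -1.5993

-1.5993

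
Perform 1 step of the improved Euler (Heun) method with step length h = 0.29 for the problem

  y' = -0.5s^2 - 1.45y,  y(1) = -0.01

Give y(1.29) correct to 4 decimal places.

-0.1693

Heun: k1 = f(s_n, y_n); k2 = f(s_n + h, y_n + h·k1); y_{n+1} = y_n + (h/2)·(k1 + k2).
s=1.000000, y=-0.010000:
  k1 = f(1.000000, -0.010000) = -0.485500
  k2 = f(1.290000, -0.150795) = -0.613397
  y ← -0.010000 + (0.29/2)·(-0.485500 + (-0.613397)) = -0.169340
y(1.29) ≈ -0.1693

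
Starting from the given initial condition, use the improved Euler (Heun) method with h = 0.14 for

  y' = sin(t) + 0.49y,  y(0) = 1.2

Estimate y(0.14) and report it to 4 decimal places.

1.2949

Heun: k1 = f(t_n, y_n); k2 = f(t_n + h, y_n + h·k1); y_{n+1} = y_n + (h/2)·(k1 + k2).
t=0.000000, y=1.200000:
  k1 = f(0.000000, 1.200000) = 0.588000
  k2 = f(0.140000, 1.282320) = 0.767880
  y ← 1.200000 + (0.14/2)·(0.588000 + 0.767880) = 1.294912
y(0.14) ≈ 1.2949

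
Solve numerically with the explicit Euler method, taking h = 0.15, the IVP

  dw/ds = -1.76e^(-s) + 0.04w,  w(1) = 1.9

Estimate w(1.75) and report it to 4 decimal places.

Euler: w_{n+1} = w_n + h·f(s_n, w_n).
s=1.000000, w=1.900000: f=-0.571468 → w ← 1.900000 + 0.15·(-0.571468) = 1.814280
s=1.150000, w=1.814280: f=-0.484710 → w ← 1.814280 + 0.15·(-0.484710) = 1.741573
s=1.300000, w=1.741573: f=-0.409993 → w ← 1.741573 + 0.15·(-0.409993) = 1.680074
s=1.450000, w=1.680074: f=-0.345641 → w ← 1.680074 + 0.15·(-0.345641) = 1.628228
s=1.600000, w=1.628228: f=-0.290209 → w ← 1.628228 + 0.15·(-0.290209) = 1.584697
w(1.75) ≈ 1.5847

1.5847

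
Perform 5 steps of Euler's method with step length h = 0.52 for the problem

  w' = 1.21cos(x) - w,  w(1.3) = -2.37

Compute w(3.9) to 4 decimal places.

Euler: w_{n+1} = w_n + h·f(x_n, w_n).
x=1.300000, w=-2.370000: f=2.693674 → w ← -2.370000 + 0.52·2.693674 = -0.969290
x=1.820000, w=-0.969290: f=0.670865 → w ← -0.969290 + 0.52·0.670865 = -0.620440
x=2.340000, w=-0.620440: f=-0.221192 → w ← -0.620440 + 0.52·(-0.221192) = -0.735460
x=2.860000, w=-0.735460: f=-0.426883 → w ← -0.735460 + 0.52·(-0.426883) = -0.957439
x=3.380000, w=-0.957439: f=-0.218337 → w ← -0.957439 + 0.52·(-0.218337) = -1.070974
w(3.9) ≈ -1.0710

-1.0710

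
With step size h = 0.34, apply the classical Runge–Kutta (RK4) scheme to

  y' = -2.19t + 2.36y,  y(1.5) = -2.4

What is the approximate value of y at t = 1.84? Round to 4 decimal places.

-7.2226

RK4: k1 = f(t_n, y_n); k2 = f(t_n + h/2, y_n + (h/2)·k1); k3 = f(t_n + h/2, y_n + (h/2)·k2); k4 = f(t_n + h, y_n + h·k3); y_{n+1} = y_n + (h/6)·(k1 + 2k2 + 2k3 + k4).
t=1.500000, y=-2.400000:
  k1 = f(1.500000, -2.400000) = -8.949000
  k2 = f(1.670000, -3.921330) = -12.911639
  k3 = f(1.670000, -4.594979) = -14.501449
  k4 = f(1.840000, -7.330493) = -21.329563
  y ← -2.400000 + (0.34/6)·(k1 + 2k2 + 2k3 + k4) = -7.222602
y(1.84) ≈ -7.2226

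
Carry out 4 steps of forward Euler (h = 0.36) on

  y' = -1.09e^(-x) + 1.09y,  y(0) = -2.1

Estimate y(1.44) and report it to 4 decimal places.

Euler: y_{n+1} = y_n + h·f(x_n, y_n).
x=0.000000, y=-2.100000: f=-3.379000 → y ← -2.100000 + 0.36·(-3.379000) = -3.316440
x=0.360000, y=-3.316440: f=-4.375387 → y ← -3.316440 + 0.36·(-4.375387) = -4.891579
x=0.720000, y=-4.891579: f=-5.862381 → y ← -4.891579 + 0.36·(-5.862381) = -7.002037
x=1.080000, y=-7.002037: f=-8.002379 → y ← -7.002037 + 0.36·(-8.002379) = -9.882893
y(1.44) ≈ -9.8829

-9.8829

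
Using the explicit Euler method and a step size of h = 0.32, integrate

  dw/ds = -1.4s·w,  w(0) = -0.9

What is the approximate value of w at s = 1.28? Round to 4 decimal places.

-0.3134

Euler: w_{n+1} = w_n + h·f(s_n, w_n).
s=0.000000, w=-0.900000: f=0.000000 → w ← -0.900000 + 0.32·0.000000 = -0.900000
s=0.320000, w=-0.900000: f=0.403200 → w ← -0.900000 + 0.32·0.403200 = -0.770976
s=0.640000, w=-0.770976: f=0.690794 → w ← -0.770976 + 0.32·0.690794 = -0.549922
s=0.960000, w=-0.549922: f=0.739095 → w ← -0.549922 + 0.32·0.739095 = -0.313411
w(1.28) ≈ -0.3134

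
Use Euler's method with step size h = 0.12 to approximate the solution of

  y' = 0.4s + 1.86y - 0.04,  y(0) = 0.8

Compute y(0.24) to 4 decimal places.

1.1921

Euler: y_{n+1} = y_n + h·f(s_n, y_n).
s=0.000000, y=0.800000: f=1.448000 → y ← 0.800000 + 0.12·1.448000 = 0.973760
s=0.120000, y=0.973760: f=1.819194 → y ← 0.973760 + 0.12·1.819194 = 1.192063
y(0.24) ≈ 1.1921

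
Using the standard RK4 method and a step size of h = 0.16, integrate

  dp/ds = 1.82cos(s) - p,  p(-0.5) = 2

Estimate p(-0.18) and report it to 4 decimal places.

1.9216

RK4: k1 = f(s_n, p_n); k2 = f(s_n + h/2, p_n + (h/2)·k1); k3 = f(s_n + h/2, p_n + (h/2)·k2); k4 = f(s_n + h, p_n + h·k3); p_{n+1} = p_n + (h/6)·(k1 + 2k2 + 2k3 + k4).
s=-0.500000, p=2.000000:
  k1 = f(-0.500000, 2.000000) = -0.402800
  k2 = f(-0.420000, 1.967776) = -0.305954
  k3 = f(-0.420000, 1.975524) = -0.313702
  k4 = f(-0.340000, 1.949808) = -0.233994
  p ← 2.000000 + (0.16/6)·(k1 + 2k2 + 2k3 + k4) = 1.949971
s=-0.340000, p=1.949971:
  k1 = f(-0.340000, 1.949971) = -0.234157
  k2 = f(-0.260000, 1.931238) = -0.172408
  k3 = f(-0.260000, 1.936178) = -0.177348
  k4 = f(-0.180000, 1.921595) = -0.130999
  p ← 1.949971 + (0.16/6)·(k1 + 2k2 + 2k3 + k4) = 1.921579
p(-0.18) ≈ 1.9216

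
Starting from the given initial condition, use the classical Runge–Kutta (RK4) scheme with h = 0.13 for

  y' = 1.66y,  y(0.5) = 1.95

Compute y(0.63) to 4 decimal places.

RK4: k1 = f(t_n, y_n); k2 = f(t_n + h/2, y_n + (h/2)·k1); k3 = f(t_n + h/2, y_n + (h/2)·k2); k4 = f(t_n + h, y_n + h·k3); y_{n+1} = y_n + (h/6)·(k1 + 2k2 + 2k3 + k4).
t=0.500000, y=1.950000:
  k1 = f(0.500000, 1.950000) = 3.237000
  k2 = f(0.565000, 2.160405) = 3.586272
  k3 = f(0.565000, 2.183108) = 3.623959
  k4 = f(0.630000, 2.421115) = 4.019050
  y ← 1.950000 + (0.13/6)·(k1 + 2k2 + 2k3 + k4) = 2.419658
y(0.63) ≈ 2.4197

2.4197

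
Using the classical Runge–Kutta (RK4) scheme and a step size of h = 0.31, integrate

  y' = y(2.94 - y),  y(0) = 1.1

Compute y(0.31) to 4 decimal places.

1.7577

RK4: k1 = f(x_n, y_n); k2 = f(x_n + h/2, y_n + (h/2)·k1); k3 = f(x_n + h/2, y_n + (h/2)·k2); k4 = f(x_n + h, y_n + h·k3); y_{n+1} = y_n + (h/6)·(k1 + 2k2 + 2k3 + k4).
x=0.000000, y=1.100000:
  k1 = f(0.000000, 1.100000) = 2.024000
  k2 = f(0.155000, 1.413720) = 2.157733
  k3 = f(0.155000, 1.434449) = 2.159636
  k4 = f(0.310000, 1.769487) = 2.071207
  y ← 1.100000 + (0.31/6)·(k1 + 2k2 + 2k3 + k4) = 1.757714
y(0.31) ≈ 1.7577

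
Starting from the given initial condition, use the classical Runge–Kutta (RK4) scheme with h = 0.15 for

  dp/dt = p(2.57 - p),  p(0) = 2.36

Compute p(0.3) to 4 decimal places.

RK4: k1 = f(t_n, p_n); k2 = f(t_n + h/2, p_n + (h/2)·k1); k3 = f(t_n + h/2, p_n + (h/2)·k2); k4 = f(t_n + h, p_n + h·k3); p_{n+1} = p_n + (h/6)·(k1 + 2k2 + 2k3 + k4).
t=0.000000, p=2.360000:
  k1 = f(0.000000, 2.360000) = 0.495600
  k2 = f(0.075000, 2.397170) = 0.414303
  k3 = f(0.075000, 2.391073) = 0.427828
  k4 = f(0.150000, 2.424174) = 0.353507
  p ← 2.360000 + (0.15/6)·(k1 + 2k2 + 2k3 + k4) = 2.423334
t=0.150000, p=2.423334:
  k1 = f(0.150000, 2.423334) = 0.355420
  k2 = f(0.225000, 2.449991) = 0.294022
  k3 = f(0.225000, 2.445386) = 0.304730
  k4 = f(0.300000, 2.469044) = 0.249266
  p ← 2.423334 + (0.15/6)·(k1 + 2k2 + 2k3 + k4) = 2.468389
p(0.3) ≈ 2.4684

2.4684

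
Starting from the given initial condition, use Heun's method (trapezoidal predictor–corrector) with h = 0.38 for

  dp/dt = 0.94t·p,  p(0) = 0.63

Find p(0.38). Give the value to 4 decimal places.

Heun: k1 = f(t_n, p_n); k2 = f(t_n + h, p_n + h·k1); p_{n+1} = p_n + (h/2)·(k1 + k2).
t=0.000000, p=0.630000:
  k1 = f(0.000000, 0.630000) = 0.000000
  k2 = f(0.380000, 0.630000) = 0.225036
  p ← 0.630000 + (0.38/2)·(0.000000 + 0.225036) = 0.672757
p(0.38) ≈ 0.6728

0.6728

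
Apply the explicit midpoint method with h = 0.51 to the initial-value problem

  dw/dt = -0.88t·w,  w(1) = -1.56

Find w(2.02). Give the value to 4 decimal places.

-0.4184

Midpoint: k1 = f(t_n, w_n); k2 = f(t_n + h/2, w_n + (h/2)·k1); w_{n+1} = w_n + h·k2.
t=1.000000, w=-1.560000:
  k1 = f(1.000000, -1.560000) = 1.372800
  k2 = f(1.255000, -1.209936) = 1.336253
  w ← -1.560000 + 0.51·1.336253 = -0.878511
t=1.510000, w=-0.878511:
  k1 = f(1.510000, -0.878511) = 1.167365
  k2 = f(1.765000, -0.580833) = 0.902149
  w ← -0.878511 + 0.51·0.902149 = -0.418415
w(2.02) ≈ -0.4184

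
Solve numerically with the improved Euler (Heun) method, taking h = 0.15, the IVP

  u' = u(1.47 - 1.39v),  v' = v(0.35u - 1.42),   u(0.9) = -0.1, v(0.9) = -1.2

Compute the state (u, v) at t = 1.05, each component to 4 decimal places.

-0.1541, -0.9655

Heun on (u,v): k1 = f(t_n, state_n); k2 = f(t_n + h, state_n + h·k1); state_{n+1} = state_n + (h/2)·(k1 + k2).
0.900000: (-0.100000, -1.200000)
  k1 = (-0.313800, 1.746000)
  predictor → (-0.147070, -0.938100)
  k2 = (-0.407966, 1.380390)
  → (-0.154132, -0.965521)
(u(1.05), v(1.05)) ≈ (-0.1541, -0.9655)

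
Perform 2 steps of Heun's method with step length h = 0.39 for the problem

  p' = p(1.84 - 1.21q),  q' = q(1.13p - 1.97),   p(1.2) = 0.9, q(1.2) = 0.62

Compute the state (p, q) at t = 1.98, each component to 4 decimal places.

2.3575, 0.4692

Heun on (p,q): k1 = f(t_n, state_n); k2 = f(t_n + h, state_n + h·k1); state_{n+1} = state_n + (h/2)·(k1 + k2).
1.200000: (0.900000, 0.620000)
  k1 = (0.980820, -0.590860)
  predictor → (1.282520, 0.389565)
  k2 = (1.755291, -0.202867)
  → (1.433542, 0.465223)
1.590000: (1.433542, 0.465223)
  k1 = (1.830747, -0.162874)
  predictor → (2.147533, 0.401703)
  k2 = (2.907631, 0.183462)
  → (2.357525, 0.469238)
(p(1.98), q(1.98)) ≈ (2.3575, 0.4692)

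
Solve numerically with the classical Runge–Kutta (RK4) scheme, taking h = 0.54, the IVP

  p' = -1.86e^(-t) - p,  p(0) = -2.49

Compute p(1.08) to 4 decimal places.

RK4: k1 = f(t_n, p_n); k2 = f(t_n + h/2, p_n + (h/2)·k1); k3 = f(t_n + h/2, p_n + (h/2)·k2); k4 = f(t_n + h, p_n + h·k3); p_{n+1} = p_n + (h/6)·(k1 + 2k2 + 2k3 + k4).
t=0.000000, p=-2.490000:
  k1 = f(0.000000, -2.490000) = 0.630000
  k2 = f(0.270000, -2.319900) = 0.900014
  k3 = f(0.270000, -2.246996) = 0.827110
  k4 = f(0.540000, -2.043360) = 0.959449
  p ← -2.490000 + (0.54/6)·(k1 + 2k2 + 2k3 + k4) = -2.036067
t=0.540000, p=-2.036067:
  k1 = f(0.540000, -2.036067) = 0.952155
  k2 = f(0.810000, -1.778985) = 0.951549
  k3 = f(0.810000, -1.779149) = 0.951713
  k4 = f(1.080000, -1.522142) = 0.890495
  p ← -2.036067 + (0.54/6)·(k1 + 2k2 + 2k3 + k4) = -1.527642
p(1.08) ≈ -1.5276

-1.5276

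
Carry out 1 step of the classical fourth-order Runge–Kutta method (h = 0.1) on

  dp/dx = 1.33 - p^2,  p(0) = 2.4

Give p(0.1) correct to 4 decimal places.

2.0441

RK4: k1 = f(x_n, p_n); k2 = f(x_n + h/2, p_n + (h/2)·k1); k3 = f(x_n + h/2, p_n + (h/2)·k2); k4 = f(x_n + h, p_n + h·k3); p_{n+1} = p_n + (h/6)·(k1 + 2k2 + 2k3 + k4).
x=0.000000, p=2.400000:
  k1 = f(0.000000, 2.400000) = -4.430000
  k2 = f(0.050000, 2.178500) = -3.415862
  k3 = f(0.050000, 2.229207) = -3.639363
  k4 = f(0.100000, 2.036064) = -2.815555
  p ← 2.400000 + (0.1/6)·(k1 + 2k2 + 2k3 + k4) = 2.044067
p(0.1) ≈ 2.0441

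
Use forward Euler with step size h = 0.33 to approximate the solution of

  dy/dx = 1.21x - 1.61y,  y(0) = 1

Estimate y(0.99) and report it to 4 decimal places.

Euler: y_{n+1} = y_n + h·f(x_n, y_n).
x=0.000000, y=1.000000: f=-1.610000 → y ← 1.000000 + 0.33·(-1.610000) = 0.468700
x=0.330000, y=0.468700: f=-0.355307 → y ← 0.468700 + 0.33·(-0.355307) = 0.351449
x=0.660000, y=0.351449: f=0.232768 → y ← 0.351449 + 0.33·0.232768 = 0.428262
y(0.99) ≈ 0.4283

0.4283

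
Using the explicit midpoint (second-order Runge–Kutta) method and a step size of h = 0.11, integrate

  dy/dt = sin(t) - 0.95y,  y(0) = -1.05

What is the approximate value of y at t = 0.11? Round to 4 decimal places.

-0.9400

Midpoint: k1 = f(t_n, y_n); k2 = f(t_n + h/2, y_n + (h/2)·k1); y_{n+1} = y_n + h·k2.
t=0.000000, y=-1.050000:
  k1 = f(0.000000, -1.050000) = 0.997500
  k2 = f(0.055000, -0.995138) = 1.000353
  y ← -1.050000 + 0.11·1.000353 = -0.939961
y(0.11) ≈ -0.9400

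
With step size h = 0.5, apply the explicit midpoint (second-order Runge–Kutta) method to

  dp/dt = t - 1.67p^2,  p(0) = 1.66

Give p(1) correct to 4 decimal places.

1.5723

Midpoint: k1 = f(t_n, p_n); k2 = f(t_n + h/2, p_n + (h/2)·k1); p_{n+1} = p_n + h·k2.
t=0.000000, p=1.660000:
  k1 = f(0.000000, 1.660000) = -4.601852
  k2 = f(0.250000, 0.509537) = -0.183579
  p ← 1.660000 + 0.5·(-0.183579) = 1.568211
t=0.500000, p=1.568211:
  k1 = f(0.500000, 1.568211) = -3.607005
  k2 = f(0.750000, 0.666459) = 0.008239
  p ← 1.568211 + 0.5·0.008239 = 1.572330
p(1) ≈ 1.5723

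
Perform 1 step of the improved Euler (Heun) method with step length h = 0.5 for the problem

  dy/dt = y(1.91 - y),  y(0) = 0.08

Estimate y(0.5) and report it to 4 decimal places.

0.1839

Heun: k1 = f(t_n, y_n); k2 = f(t_n + h, y_n + h·k1); y_{n+1} = y_n + (h/2)·(k1 + k2).
t=0.000000, y=0.080000:
  k1 = f(0.000000, 0.080000) = 0.146400
  k2 = f(0.500000, 0.153200) = 0.269142
  y ← 0.080000 + (0.5/2)·(0.146400 + 0.269142) = 0.183885
y(0.5) ≈ 0.1839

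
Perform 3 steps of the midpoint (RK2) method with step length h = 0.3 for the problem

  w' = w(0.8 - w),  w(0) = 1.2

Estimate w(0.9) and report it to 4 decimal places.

0.9602

Midpoint: k1 = f(t_n, w_n); k2 = f(t_n + h/2, w_n + (h/2)·k1); w_{n+1} = w_n + h·k2.
t=0.000000, w=1.200000:
  k1 = f(0.000000, 1.200000) = -0.480000
  k2 = f(0.150000, 1.128000) = -0.369984
  w ← 1.200000 + 0.3·(-0.369984) = 1.089005
t=0.300000, w=1.089005:
  k1 = f(0.300000, 1.089005) = -0.314728
  k2 = f(0.450000, 1.041796) = -0.251902
  w ← 1.089005 + 0.3·(-0.251902) = 1.013434
t=0.600000, w=1.013434:
  k1 = f(0.600000, 1.013434) = -0.216302
  k2 = f(0.750000, 0.980989) = -0.177548
  w ← 1.013434 + 0.3·(-0.177548) = 0.960170
w(0.9) ≈ 0.9602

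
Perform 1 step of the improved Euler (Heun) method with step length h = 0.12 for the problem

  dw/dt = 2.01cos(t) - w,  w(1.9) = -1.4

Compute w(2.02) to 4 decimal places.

-1.3288

Heun: k1 = f(t_n, w_n); k2 = f(t_n + h, w_n + h·k1); w_{n+1} = w_n + (h/2)·(k1 + k2).
t=1.900000, w=-1.400000:
  k1 = f(1.900000, -1.400000) = 0.750188
  k2 = f(2.020000, -1.309977) = 0.437138
  w ← -1.400000 + (0.12/2)·(0.750188 + 0.437138) = -1.328760
w(2.02) ≈ -1.3288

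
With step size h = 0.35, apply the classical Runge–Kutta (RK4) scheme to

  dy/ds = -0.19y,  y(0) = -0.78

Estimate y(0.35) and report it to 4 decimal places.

RK4: k1 = f(s_n, y_n); k2 = f(s_n + h/2, y_n + (h/2)·k1); k3 = f(s_n + h/2, y_n + (h/2)·k2); k4 = f(s_n + h, y_n + h·k3); y_{n+1} = y_n + (h/6)·(k1 + 2k2 + 2k3 + k4).
s=0.000000, y=-0.780000:
  k1 = f(0.000000, -0.780000) = 0.148200
  k2 = f(0.175000, -0.754065) = 0.143272
  k3 = f(0.175000, -0.754927) = 0.143436
  k4 = f(0.350000, -0.729797) = 0.138661
  y ← -0.780000 + (0.35/6)·(k1 + 2k2 + 2k3 + k4) = -0.729817
y(0.35) ≈ -0.7298

-0.7298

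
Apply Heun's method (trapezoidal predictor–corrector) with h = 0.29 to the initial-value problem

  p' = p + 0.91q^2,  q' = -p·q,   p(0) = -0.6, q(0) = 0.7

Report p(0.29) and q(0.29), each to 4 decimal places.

-0.6267, 0.8377

Heun on (p,q): k1 = f(x_n, state_n); k2 = f(x_n + h, state_n + h·k1); state_{n+1} = state_n + (h/2)·(k1 + k2).
0.000000: (-0.600000, 0.700000)
  k1 = (-0.154100, 0.420000)
  predictor → (-0.644689, 0.821800)
  k2 = (-0.030116, 0.529805)
  → (-0.626711, 0.837722)
(p(0.29), q(0.29)) ≈ (-0.6267, 0.8377)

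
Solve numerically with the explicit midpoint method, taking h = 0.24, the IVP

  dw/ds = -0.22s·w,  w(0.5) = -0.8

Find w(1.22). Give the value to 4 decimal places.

Midpoint: k1 = f(s_n, w_n); k2 = f(s_n + h/2, w_n + (h/2)·k1); w_{n+1} = w_n + h·k2.
s=0.500000, w=-0.800000:
  k1 = f(0.500000, -0.800000) = 0.088000
  k2 = f(0.620000, -0.789440) = 0.107680
  w ← -0.800000 + 0.24·0.107680 = -0.774157
s=0.740000, w=-0.774157:
  k1 = f(0.740000, -0.774157) = 0.126033
  k2 = f(0.860000, -0.759033) = 0.143609
  w ← -0.774157 + 0.24·0.143609 = -0.739691
s=0.980000, w=-0.739691:
  k1 = f(0.980000, -0.739691) = 0.159477
  k2 = f(1.100000, -0.720553) = 0.174374
  w ← -0.739691 + 0.24·0.174374 = -0.697841
w(1.22) ≈ -0.6978

-0.6978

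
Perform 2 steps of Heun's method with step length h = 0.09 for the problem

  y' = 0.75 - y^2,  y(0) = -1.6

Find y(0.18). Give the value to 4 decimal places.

Heun: k1 = f(s_n, y_n); k2 = f(s_n + h, y_n + h·k1); y_{n+1} = y_n + (h/2)·(k1 + k2).
s=0.000000, y=-1.600000:
  k1 = f(0.000000, -1.600000) = -1.810000
  k2 = f(0.090000, -1.762900) = -2.357816
  y ← -1.600000 + (0.09/2)·(-1.810000 + (-2.357816)) = -1.787552
s=0.090000, y=-1.787552:
  k1 = f(0.090000, -1.787552) = -2.445341
  k2 = f(0.180000, -2.007632) = -3.280588
  y ← -1.787552 + (0.09/2)·(-2.445341 + (-3.280588)) = -2.045219
y(0.18) ≈ -2.0452

-2.0452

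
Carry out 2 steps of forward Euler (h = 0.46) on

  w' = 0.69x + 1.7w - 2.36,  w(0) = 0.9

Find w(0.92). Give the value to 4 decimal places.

Euler: w_{n+1} = w_n + h·f(x_n, w_n).
x=0.000000, w=0.900000: f=-0.830000 → w ← 0.900000 + 0.46·(-0.830000) = 0.518200
x=0.460000, w=0.518200: f=-1.161660 → w ← 0.518200 + 0.46·(-1.161660) = -0.016164
w(0.92) ≈ -0.0162

-0.0162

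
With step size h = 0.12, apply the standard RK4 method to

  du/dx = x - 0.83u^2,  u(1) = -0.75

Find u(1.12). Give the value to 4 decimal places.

RK4: k1 = f(x_n, u_n); k2 = f(x_n + h/2, u_n + (h/2)·k1); k3 = f(x_n + h/2, u_n + (h/2)·k2); k4 = f(x_n + h, u_n + h·k3); u_{n+1} = u_n + (h/6)·(k1 + 2k2 + 2k3 + k4).
x=1.000000, u=-0.750000:
  k1 = f(1.000000, -0.750000) = 0.533125
  k2 = f(1.060000, -0.718012) = 0.632100
  k3 = f(1.060000, -0.712074) = 0.639149
  k4 = f(1.120000, -0.673302) = 0.743731
  u ← -0.750000 + (0.12/6)·(k1 + 2k2 + 2k3 + k4) = -0.673613
u(1.12) ≈ -0.6736

-0.6736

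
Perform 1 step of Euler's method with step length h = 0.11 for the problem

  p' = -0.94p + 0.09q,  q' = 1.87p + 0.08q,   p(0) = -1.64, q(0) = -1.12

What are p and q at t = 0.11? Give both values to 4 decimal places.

Euler on (p,q): p_{n+1} = p_n + h·p', q_{n+1} = q_n + h·q'.
0.000000: (-1.640000, -1.120000); f=(1.440800, -3.156400) → (-1.481512, -1.467204)
(p(0.11), q(0.11)) ≈ (-1.4815, -1.4672)

-1.4815, -1.4672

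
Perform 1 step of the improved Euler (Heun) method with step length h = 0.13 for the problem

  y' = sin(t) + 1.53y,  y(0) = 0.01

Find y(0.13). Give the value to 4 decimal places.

Heun: k1 = f(t_n, y_n); k2 = f(t_n + h, y_n + h·k1); y_{n+1} = y_n + (h/2)·(k1 + k2).
t=0.000000, y=0.010000:
  k1 = f(0.000000, 0.010000) = 0.015300
  k2 = f(0.130000, 0.011989) = 0.147977
  y ← 0.010000 + (0.13/2)·(0.015300 + 0.147977) = 0.020613
y(0.13) ≈ 0.0206

0.0206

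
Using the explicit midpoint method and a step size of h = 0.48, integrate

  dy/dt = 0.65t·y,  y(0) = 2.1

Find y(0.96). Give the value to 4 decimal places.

2.8023

Midpoint: k1 = f(t_n, y_n); k2 = f(t_n + h/2, y_n + (h/2)·k1); y_{n+1} = y_n + h·k2.
t=0.000000, y=2.100000:
  k1 = f(0.000000, 2.100000) = 0.000000
  k2 = f(0.240000, 2.100000) = 0.327600
  y ← 2.100000 + 0.48·0.327600 = 2.257248
t=0.480000, y=2.257248:
  k1 = f(0.480000, 2.257248) = 0.704261
  k2 = f(0.720000, 2.426271) = 1.135495
  y ← 2.257248 + 0.48·1.135495 = 2.802285
y(0.96) ≈ 2.8023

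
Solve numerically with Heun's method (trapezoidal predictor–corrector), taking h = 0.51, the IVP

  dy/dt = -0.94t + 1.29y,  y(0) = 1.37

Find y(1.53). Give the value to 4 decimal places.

Heun: k1 = f(t_n, y_n); k2 = f(t_n + h, y_n + h·k1); y_{n+1} = y_n + (h/2)·(k1 + k2).
t=0.000000, y=1.370000:
  k1 = f(0.000000, 1.370000) = 1.767300
  k2 = f(0.510000, 2.271323) = 2.450607
  y ← 1.370000 + (0.51/2)·(1.767300 + 2.450607) = 2.445566
t=0.510000, y=2.445566:
  k1 = f(0.510000, 2.445566) = 2.675380
  k2 = f(1.020000, 3.810010) = 3.956113
  y ← 2.445566 + (0.51/2)·(2.675380 + 3.956113) = 4.136597
t=1.020000, y=4.136597:
  k1 = f(1.020000, 4.136597) = 4.377410
  k2 = f(1.530000, 6.369076) = 6.777908
  y ← 4.136597 + (0.51/2)·(4.377410 + 6.777908) = 6.981203
y(1.53) ≈ 6.9812

6.9812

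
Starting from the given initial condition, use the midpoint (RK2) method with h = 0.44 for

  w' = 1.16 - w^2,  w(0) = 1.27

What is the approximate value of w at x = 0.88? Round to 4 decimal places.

Midpoint: k1 = f(x_n, w_n); k2 = f(x_n + h/2, w_n + (h/2)·k1); w_{n+1} = w_n + h·k2.
x=0.000000, w=1.270000:
  k1 = f(0.000000, 1.270000) = -0.452900
  k2 = f(0.220000, 1.170362) = -0.209747
  w ← 1.270000 + 0.44·(-0.209747) = 1.177711
x=0.440000, w=1.177711:
  k1 = f(0.440000, 1.177711) = -0.227004
  k2 = f(0.660000, 1.127770) = -0.111866
  w ← 1.177711 + 0.44·(-0.111866) = 1.128490
w(0.88) ≈ 1.1285

1.1285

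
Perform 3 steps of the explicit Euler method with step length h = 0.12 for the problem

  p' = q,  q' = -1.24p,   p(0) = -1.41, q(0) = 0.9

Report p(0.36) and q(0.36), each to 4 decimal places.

Euler on (p,q): p_{n+1} = p_n + h·p', q_{n+1} = q_n + h·q'.
0.000000: (-1.410000, 0.900000); f=(0.900000, 1.748400) → (-1.302000, 1.109808)
0.120000: (-1.302000, 1.109808); f=(1.109808, 1.614480) → (-1.168823, 1.303546)
0.240000: (-1.168823, 1.303546); f=(1.303546, 1.449341) → (-1.012398, 1.477466)
(p(0.36), q(0.36)) ≈ (-1.0124, 1.4775)

-1.0124, 1.4775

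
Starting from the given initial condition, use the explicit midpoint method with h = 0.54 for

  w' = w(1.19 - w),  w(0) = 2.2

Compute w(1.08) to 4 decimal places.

1.5759

Midpoint: k1 = f(t_n, w_n); k2 = f(t_n + h/2, w_n + (h/2)·k1); w_{n+1} = w_n + h·k2.
t=0.000000, w=2.200000:
  k1 = f(0.000000, 2.200000) = -2.222000
  k2 = f(0.270000, 1.600060) = -0.656121
  w ← 2.200000 + 0.54·(-0.656121) = 1.845695
t=0.540000, w=1.845695:
  k1 = f(0.540000, 1.845695) = -1.210213
  k2 = f(0.810000, 1.518937) = -0.499635
  w ← 1.845695 + 0.54·(-0.499635) = 1.575892
w(1.08) ≈ 1.5759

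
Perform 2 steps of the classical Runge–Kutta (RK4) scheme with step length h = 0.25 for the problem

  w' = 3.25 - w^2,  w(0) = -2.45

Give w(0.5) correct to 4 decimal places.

-21.7866

RK4: k1 = f(s_n, w_n); k2 = f(s_n + h/2, w_n + (h/2)·k1); k3 = f(s_n + h/2, w_n + (h/2)·k2); k4 = f(s_n + h, w_n + h·k3); w_{n+1} = w_n + (h/6)·(k1 + 2k2 + 2k3 + k4).
s=0.000000, w=-2.450000:
  k1 = f(0.000000, -2.450000) = -2.752500
  k2 = f(0.125000, -2.794063) = -4.556785
  k3 = f(0.125000, -3.019598) = -5.867973
  k4 = f(0.250000, -3.916993) = -12.092836
  w ← -2.450000 + (0.25/6)·(k1 + 2k2 + 2k3 + k4) = -3.937286
s=0.250000, w=-3.937286:
  k1 = f(0.250000, -3.937286) = -12.252217
  k2 = f(0.375000, -5.468813) = -26.657912
  k3 = f(0.375000, -7.269525) = -49.595988
  k4 = f(0.500000, -16.336282) = -263.624123
  w ← -3.937286 + (0.25/6)·(k1 + 2k2 + 2k3 + k4) = -21.786625
w(0.5) ≈ -21.7866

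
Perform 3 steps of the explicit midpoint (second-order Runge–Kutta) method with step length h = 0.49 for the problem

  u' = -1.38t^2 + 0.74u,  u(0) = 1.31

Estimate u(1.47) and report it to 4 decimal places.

Midpoint: k1 = f(t_n, u_n); k2 = f(t_n + h/2, u_n + (h/2)·k1); u_{n+1} = u_n + h·k2.
t=0.000000, u=1.310000:
  k1 = f(0.000000, 1.310000) = 0.969400
  k2 = f(0.245000, 1.547503) = 1.062318
  u ← 1.310000 + 0.49·1.062318 = 1.830536
t=0.490000, u=1.830536:
  k1 = f(0.490000, 1.830536) = 1.023258
  k2 = f(0.735000, 2.081234) = 0.794603
  u ← 1.830536 + 0.49·0.794603 = 2.219891
t=0.980000, u=2.219891:
  k1 = f(0.980000, 2.219891) = 0.317367
  k2 = f(1.225000, 2.297646) = -0.370604
  u ← 2.219891 + 0.49·(-0.370604) = 2.038295
u(1.47) ≈ 2.0383

2.0383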